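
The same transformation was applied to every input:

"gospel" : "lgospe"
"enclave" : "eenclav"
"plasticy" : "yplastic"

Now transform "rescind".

The pattern: move the last character to the front.
So "rescind" becomes "drescin".

drescin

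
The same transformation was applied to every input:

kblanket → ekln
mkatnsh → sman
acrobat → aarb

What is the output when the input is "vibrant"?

nvba

The rule is to move the last 2 characters to the front (rotate right by 2), then keep every other character starting from the first (positions 1st, 3rd, 5th, ...).
On "vibrant": the first step gives "ntvibra", and the second then gives "nvba".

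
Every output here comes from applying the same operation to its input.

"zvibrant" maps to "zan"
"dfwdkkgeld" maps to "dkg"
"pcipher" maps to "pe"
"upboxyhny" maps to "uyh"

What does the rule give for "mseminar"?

mna

Looking at the pairs, the operation is to swap each adjacent pair of characters (1↔2, 3↔4, ...), then keep one character in every 3, starting at position 2 (positions 2nd, 5th, 8th, ...).
Starting from "mseminar": after the first operation, "smmenira"; after the second, "mna".
(Check on "upboxyhny": → "puobyxnhy" → "uyh" ✓)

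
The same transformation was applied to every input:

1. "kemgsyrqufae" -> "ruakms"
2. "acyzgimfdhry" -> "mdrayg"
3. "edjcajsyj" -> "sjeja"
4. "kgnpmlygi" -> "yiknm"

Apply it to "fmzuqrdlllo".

In each case the input is transformed by: keep every other character starting from the first (positions 1st, 3rd, 5th, ...), then move the first 3 characters to the end (rotate left by 3).
For "fmzuqrdlllo" the result is "dlofzq".

dlofzq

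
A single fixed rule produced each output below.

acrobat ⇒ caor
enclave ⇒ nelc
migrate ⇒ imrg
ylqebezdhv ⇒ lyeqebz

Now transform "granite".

rgna

What's happening: delete the last 3 characters, then swap each adjacent pair of characters (1↔2, 3↔4, ...).
For "granite", step one produces "gran"; step two turns that into "rgna".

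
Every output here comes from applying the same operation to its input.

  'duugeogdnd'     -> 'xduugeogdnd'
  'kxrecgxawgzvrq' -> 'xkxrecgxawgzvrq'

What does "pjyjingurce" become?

The rule is to prepend "x".
"pjyjingurce" → "xpjyjingurce".

xpjyjingurce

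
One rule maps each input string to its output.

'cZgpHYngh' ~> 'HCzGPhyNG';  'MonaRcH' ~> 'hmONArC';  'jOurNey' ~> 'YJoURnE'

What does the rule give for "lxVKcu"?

The transformation: flip the case of every letter, then move the last character to the front.
Starting from "lxVKcu": after the first operation, "LXvkCU"; after the second, "ULXvkC".

ULXvkC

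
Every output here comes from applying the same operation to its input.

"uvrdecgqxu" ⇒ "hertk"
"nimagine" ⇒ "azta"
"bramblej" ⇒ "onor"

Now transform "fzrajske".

sewx

The pattern: shift every letter 13 places forward in the alphabet (wrapping around) — i.e. ROT13, then keep every other character starting from the first (positions 1st, 3rd, 5th, ...).
For "fzrajske", step one produces "smenwfxr"; step two turns that into "sewx".
(Check on "uvrdecgqxu": → "hieqrptdkh" → "hertk" ✓)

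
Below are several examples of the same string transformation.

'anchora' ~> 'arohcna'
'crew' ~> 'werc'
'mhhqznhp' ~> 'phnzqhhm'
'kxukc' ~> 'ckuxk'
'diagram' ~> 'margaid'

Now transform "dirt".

trid

The pattern: reverse the string.
Applying that to "dirt" gives "trid".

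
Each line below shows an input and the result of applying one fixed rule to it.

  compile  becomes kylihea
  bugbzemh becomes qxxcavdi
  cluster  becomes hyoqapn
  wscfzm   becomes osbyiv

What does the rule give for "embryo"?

The pattern: swap each adjacent pair of characters (1↔2, 3↔4, ...), then shift every letter 4 places backward in the alphabet (wrapping around).
"embryo" → "ianxku".
(Check on "compile": → "ocpmlie" → "kylihea" ✓)

ianxku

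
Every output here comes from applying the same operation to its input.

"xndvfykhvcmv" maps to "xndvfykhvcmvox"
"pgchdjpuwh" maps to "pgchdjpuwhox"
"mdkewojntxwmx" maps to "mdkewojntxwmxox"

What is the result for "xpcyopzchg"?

In each case the input is transformed by: append "ox".
For "xpcyopzchg" the result is "xpcyopzchgox".

xpcyopzchgox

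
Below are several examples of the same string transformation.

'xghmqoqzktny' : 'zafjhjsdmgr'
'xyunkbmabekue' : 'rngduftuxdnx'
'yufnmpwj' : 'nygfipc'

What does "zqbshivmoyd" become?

julabofhrw

What's happening: shift every letter 7 places backward in the alphabet (wrapping around), then delete the first character.
Applying both steps to "zqbshivmoyd": "sjulabofhrw", then "julabofhrw".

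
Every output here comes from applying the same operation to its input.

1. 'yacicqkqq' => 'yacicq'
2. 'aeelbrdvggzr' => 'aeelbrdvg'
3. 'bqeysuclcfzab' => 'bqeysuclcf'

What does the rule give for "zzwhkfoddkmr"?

zzwhkfodd

Looking at the pairs, the operation is to delete the last 3 characters.
Doing the same to "zzwhkfoddkmr": "zzwhkfodd".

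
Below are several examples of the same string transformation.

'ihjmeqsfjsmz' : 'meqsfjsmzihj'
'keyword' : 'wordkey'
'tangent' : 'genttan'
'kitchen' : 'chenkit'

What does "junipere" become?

iperejun

In each case the input is transformed by: move the first 3 characters to the end (rotate left by 3).
So "junipere" becomes "iperejun".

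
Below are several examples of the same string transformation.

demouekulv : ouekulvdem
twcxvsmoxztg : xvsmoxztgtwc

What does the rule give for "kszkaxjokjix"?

kaxjokjixksz

The transformation: move the first 3 characters to the end (rotate left by 3).
On "kszkaxjokjix" that produces "kaxjokjixksz".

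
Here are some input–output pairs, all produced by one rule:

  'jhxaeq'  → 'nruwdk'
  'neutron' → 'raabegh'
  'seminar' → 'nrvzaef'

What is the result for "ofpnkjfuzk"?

Looking at the pairs, the operation is to sort the characters into alphabetical order, then shift every letter 13 places forward in the alphabet (wrapping around) — i.e. ROT13.
Applying both steps to "ofpnkjfuzk": "ffjkknopuz", then "sswxxabchm".

sswxxabchm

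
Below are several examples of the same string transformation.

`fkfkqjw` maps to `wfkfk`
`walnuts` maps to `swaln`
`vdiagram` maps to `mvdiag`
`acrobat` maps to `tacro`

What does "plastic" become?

cplas

Looking at the pairs, the operation is to move the last character to the front, then delete the last 2 characters.
Working it through for "plastic": intermediate "cplasti", final "cplas".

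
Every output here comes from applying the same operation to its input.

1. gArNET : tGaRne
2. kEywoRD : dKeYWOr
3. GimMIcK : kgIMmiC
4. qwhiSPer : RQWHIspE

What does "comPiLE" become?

What's happening: flip the case of every letter, then move the last character to the front.
Doing the same to "comPiLE": "eCOMpIl".
(Check on "kEywoRD": → "KeYWOrd" → "dKeYWOr" ✓)

eCOMpIl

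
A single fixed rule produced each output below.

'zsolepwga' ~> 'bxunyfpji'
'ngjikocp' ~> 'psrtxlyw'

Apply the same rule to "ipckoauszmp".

yltxjdbivyr

The transformation: move the first character to the end, then shift every letter 9 places forward in the alphabet (wrapping around).
Applying both steps to "ipckoauszmp": "pckoauszmpi", then "yltxjdbivyr".
(Check on "ngjikocp": → "gjikocpn" → "psrtxlyw" ✓)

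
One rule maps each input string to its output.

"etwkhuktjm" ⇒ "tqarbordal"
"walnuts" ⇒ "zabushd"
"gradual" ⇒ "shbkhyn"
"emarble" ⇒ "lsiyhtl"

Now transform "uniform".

tyvmpub

The pattern: shift every letter 7 places forward in the alphabet (wrapping around), then reverse the string.
So "uniform" becomes "tyvmpub".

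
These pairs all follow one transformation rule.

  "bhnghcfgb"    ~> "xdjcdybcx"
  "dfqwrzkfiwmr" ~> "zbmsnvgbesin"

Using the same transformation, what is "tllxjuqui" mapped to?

Rule — shift every letter 4 places backward in the alphabet (wrapping around).
For "tllxjuqui" the result is "phhtfqmqe".

phhtfqmqe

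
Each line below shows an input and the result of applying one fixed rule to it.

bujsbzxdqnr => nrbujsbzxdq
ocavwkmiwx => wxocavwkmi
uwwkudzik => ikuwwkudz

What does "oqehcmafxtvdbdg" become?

dgoqehcmafxtvdb

In each case the input is transformed by: move the last 2 characters to the front (rotate right by 2).
"oqehcmafxtvdbdg" → "dgoqehcmafxtvdb".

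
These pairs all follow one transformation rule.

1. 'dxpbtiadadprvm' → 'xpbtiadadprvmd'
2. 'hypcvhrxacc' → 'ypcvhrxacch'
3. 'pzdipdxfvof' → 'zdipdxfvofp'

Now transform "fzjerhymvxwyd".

zjerhymvxwydf

The transformation: move the first character to the end.
For "fzjerhymvxwyd" the result is "zjerhymvxwydf".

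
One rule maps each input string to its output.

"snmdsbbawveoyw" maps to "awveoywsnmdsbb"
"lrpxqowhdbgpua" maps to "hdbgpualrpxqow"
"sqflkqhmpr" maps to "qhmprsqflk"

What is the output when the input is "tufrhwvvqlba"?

The pattern: swap the front and back halves of the string.
Doing the same to "tufrhwvvqlba": "vvqlbatufrhw".

vvqlbatufrhw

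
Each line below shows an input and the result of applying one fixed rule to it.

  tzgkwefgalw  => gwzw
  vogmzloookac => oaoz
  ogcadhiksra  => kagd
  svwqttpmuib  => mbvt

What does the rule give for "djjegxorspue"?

Rule — keep one character in every 3, starting at position 2 (positions 2nd, 5th, 8th, ...), then swap the front and back halves of the string.
Applying both steps to "djjegxorspue": "jgru", then "rujg".

rujg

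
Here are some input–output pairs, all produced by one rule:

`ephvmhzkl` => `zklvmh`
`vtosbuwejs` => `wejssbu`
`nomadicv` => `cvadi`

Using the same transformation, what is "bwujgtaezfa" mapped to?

The transformation: delete the first 3 characters, then move the first 3 characters to the end (rotate left by 3).
On "bwujgtaezfa": the first step gives "jgtaezfa", and the second then gives "aezfajgt".

aezfajgt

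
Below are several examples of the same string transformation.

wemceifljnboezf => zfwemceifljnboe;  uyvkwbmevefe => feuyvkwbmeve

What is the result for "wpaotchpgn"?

What's happening: move the last 2 characters to the front (rotate right by 2).
Doing the same to "wpaotchpgn": "gnwpaotchp".

gnwpaotchp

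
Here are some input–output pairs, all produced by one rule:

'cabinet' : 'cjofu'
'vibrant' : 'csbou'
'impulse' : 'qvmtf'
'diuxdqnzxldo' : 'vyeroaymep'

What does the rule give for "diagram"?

bhsbn

The rule is to delete the first 2 characters, then shift every letter 1 place forward in the alphabet (wrapping around).
Working it through for "diagram": intermediate "agram", final "bhsbn".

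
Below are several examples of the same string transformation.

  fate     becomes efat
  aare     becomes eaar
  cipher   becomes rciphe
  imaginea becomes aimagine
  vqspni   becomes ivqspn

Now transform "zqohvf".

Looking at the pairs, the operation is to move the last character to the front.
"zqohvf" → "fzqohv".

fzqohv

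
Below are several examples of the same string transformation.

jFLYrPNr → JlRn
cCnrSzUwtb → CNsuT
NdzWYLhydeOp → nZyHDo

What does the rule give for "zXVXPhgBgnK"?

The transformation: keep every other character starting from the first (positions 1st, 3rd, 5th, ...), then flip the case of every letter.
"zXVXPhgBgnK" → "zVPggK" → "ZvpGGk".
(Check on "NdzWYLhydeOp": → "NzYhdO" → "nZyHDo" ✓)

ZvpGGk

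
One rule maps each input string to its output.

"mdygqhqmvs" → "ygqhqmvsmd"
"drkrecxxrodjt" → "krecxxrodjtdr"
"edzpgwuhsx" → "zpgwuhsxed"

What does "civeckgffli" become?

What's happening: move the first 2 characters to the end (rotate left by 2).
So "civeckgffli" becomes "veckgfflici".

veckgfflici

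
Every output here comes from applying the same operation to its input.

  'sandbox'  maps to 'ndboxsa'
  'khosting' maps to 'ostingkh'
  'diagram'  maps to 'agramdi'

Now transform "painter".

interpa

What's happening: move the first 2 characters to the end (rotate left by 2).
So "painter" becomes "interpa".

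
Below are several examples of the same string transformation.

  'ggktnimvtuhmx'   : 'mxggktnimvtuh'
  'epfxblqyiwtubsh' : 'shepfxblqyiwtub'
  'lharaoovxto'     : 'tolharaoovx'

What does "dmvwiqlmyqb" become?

qbdmvwiqlmy

The pattern: move the last 2 characters to the front (rotate right by 2).
For "dmvwiqlmyqb" the result is "qbdmvwiqlmy".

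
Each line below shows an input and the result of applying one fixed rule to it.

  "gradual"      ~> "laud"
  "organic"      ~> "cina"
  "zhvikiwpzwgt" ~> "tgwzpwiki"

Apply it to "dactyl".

The rule is to delete the first 3 characters, then reverse the string.
Working it through for "dactyl": intermediate "tyl", final "lyt".

lyt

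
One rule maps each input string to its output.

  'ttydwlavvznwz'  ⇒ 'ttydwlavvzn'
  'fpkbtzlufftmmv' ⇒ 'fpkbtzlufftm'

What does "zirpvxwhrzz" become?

zirpvxwhr

The pattern: delete the last 2 characters.
Doing the same to "zirpvxwhrzz": "zirpvxwhr".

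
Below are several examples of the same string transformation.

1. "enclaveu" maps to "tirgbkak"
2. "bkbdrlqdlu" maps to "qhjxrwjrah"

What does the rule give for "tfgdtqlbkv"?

In each case the input is transformed by: shift every letter 6 places forward in the alphabet (wrapping around), then move the first character to the end.
On "tfgdtqlbkv": the first step gives "zlmjzwrhqb", and the second then gives "lmjzwrhqbz".

lmjzwrhqbz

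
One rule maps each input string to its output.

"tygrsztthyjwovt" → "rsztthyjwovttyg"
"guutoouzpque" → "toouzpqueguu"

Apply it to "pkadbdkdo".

The pattern: move the first 3 characters to the end (rotate left by 3).
Applying that to "pkadbdkdo" gives "dbdkdopka".

dbdkdopka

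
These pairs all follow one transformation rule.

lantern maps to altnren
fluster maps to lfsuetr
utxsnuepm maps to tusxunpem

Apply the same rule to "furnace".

ufnrcae

The transformation: swap each adjacent pair of characters (1↔2, 3↔4, ...).
On "furnace" that produces "ufnrcae".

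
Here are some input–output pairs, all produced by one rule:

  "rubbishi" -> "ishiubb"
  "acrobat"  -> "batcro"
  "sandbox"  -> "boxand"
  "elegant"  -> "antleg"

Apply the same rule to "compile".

The transformation: delete the first character, then move the first 3 characters to the end (rotate left by 3).
On "compile": the first step gives "ompile", and the second then gives "ileomp".
(Check on "elegant": → "legant" → "antleg" ✓)

ileomp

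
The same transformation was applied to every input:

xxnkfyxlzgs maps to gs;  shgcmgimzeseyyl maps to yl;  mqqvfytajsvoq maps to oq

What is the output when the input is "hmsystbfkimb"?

mb

Looking at the pairs, the operation is to keep only the last 2 characters.
So "hmsystbfkimb" becomes "mb".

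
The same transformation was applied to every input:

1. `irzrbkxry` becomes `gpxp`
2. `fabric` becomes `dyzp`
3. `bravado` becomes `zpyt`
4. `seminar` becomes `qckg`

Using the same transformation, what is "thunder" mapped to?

In each case the input is transformed by: shift every letter 2 places backward in the alphabet (wrapping around), then keep only the first 4 characters.
Working it through for "thunder": intermediate "rfslbcp", final "rfsl".
(Check on "fabric": → "dyzpga" → "dyzp" ✓)

rfsl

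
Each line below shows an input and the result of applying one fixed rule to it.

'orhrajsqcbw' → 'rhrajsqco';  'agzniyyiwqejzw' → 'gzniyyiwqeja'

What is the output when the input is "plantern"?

The pattern: delete the last 2 characters, then move the first character to the end.
"plantern" → "plante" → "lantep".

lantep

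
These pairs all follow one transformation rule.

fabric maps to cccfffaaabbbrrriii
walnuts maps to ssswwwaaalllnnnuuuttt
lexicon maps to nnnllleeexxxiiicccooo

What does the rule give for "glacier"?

rrrggglllaaaccciiieee

The transformation: move the last character to the front, then repeat every character 3 times.
"glacier" → "rrrggglllaaaccciiieee".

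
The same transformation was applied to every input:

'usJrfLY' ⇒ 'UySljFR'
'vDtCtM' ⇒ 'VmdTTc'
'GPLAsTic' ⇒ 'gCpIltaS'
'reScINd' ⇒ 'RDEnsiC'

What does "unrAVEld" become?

UDNLReav

Rule — flip the case of every letter, then take characters alternately from the front and the back (1st, last, 2nd, 2nd-last, ...).
For "unrAVEld" the result is "UDNLReav".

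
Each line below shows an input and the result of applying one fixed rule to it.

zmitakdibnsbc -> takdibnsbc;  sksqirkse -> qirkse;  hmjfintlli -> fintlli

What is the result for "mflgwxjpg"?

Each output is the input with this applied: delete the first 3 characters.
On "mflgwxjpg" that produces "gwxjpg".

gwxjpg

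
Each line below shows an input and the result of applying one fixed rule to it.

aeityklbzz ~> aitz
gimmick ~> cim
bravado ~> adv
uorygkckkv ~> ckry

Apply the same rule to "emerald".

The transformation: sort the characters into alphabetical order, then keep one character in every 3, starting at position 1 (positions 1st, 4th, 7th, ...).
"emerald" → "adeelmr" → "aer".

aer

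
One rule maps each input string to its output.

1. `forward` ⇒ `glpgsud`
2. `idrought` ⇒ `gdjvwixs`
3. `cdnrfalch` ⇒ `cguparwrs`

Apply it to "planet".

pctiea

The transformation: move the first 2 characters to the end (rotate left by 2), then shift every letter 11 places backward in the alphabet (wrapping around).
For "planet" the result is "pctiea".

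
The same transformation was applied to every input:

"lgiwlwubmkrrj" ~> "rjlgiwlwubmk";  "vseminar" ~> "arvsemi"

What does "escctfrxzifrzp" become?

zpescctfrxzif

Looking at the pairs, the operation is to move the last 2 characters to the front (rotate right by 2), then delete the last character.
On "escctfrxzifrzp" that produces "zpescctfrxzif".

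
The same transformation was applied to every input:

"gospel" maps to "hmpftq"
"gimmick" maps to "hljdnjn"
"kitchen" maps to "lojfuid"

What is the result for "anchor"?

bsopdi

The pattern: take characters alternately from the front and the back (1st, last, 2nd, 2nd-last, ...), then shift every letter 1 place forward in the alphabet (wrapping around).
"anchor" → "arnoch" → "bsopdi".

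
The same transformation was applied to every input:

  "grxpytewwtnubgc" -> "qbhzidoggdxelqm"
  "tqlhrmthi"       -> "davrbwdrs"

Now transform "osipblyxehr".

What's happening: shift every letter 10 places forward in the alphabet (wrapping around).
For "osipblyxehr" the result is "ycszlvihorb".

ycszlvihorb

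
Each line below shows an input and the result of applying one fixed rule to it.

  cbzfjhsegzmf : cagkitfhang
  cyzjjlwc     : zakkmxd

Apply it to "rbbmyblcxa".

ccnzcmdyb

What's happening: shift every letter 1 place forward in the alphabet (wrapping around), then delete the first character.
On "rbbmyblcxa" that produces "ccnzcmdyb".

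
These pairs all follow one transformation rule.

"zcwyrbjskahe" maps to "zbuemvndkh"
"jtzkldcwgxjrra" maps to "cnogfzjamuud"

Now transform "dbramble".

udpeoh

Looking at the pairs, the operation is to delete the first 2 characters, then shift every letter 3 places forward in the alphabet (wrapping around).
On "dbramble": the first step gives "ramble", and the second then gives "udpeoh".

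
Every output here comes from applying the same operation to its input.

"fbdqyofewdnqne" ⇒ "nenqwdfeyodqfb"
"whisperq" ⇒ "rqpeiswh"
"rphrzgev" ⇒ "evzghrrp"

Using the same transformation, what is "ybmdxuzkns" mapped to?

Each output is the input with this applied: swap each adjacent pair of characters (1↔2, 3↔4, ...), then reverse the string.
For "ybmdxuzkns", step one produces "bydmuxkzsn"; step two turns that into "nszkxumdyb".

nszkxumdyb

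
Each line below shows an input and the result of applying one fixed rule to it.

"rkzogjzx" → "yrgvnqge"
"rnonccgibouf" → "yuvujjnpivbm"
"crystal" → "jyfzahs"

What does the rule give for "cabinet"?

The rule is to shift every letter 7 places forward in the alphabet (wrapping around).
On "cabinet" that produces "jhipula".

jhipula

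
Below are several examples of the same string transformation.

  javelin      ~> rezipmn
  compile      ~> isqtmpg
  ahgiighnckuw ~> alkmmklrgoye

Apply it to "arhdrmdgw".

The pattern: shift every letter 4 places forward in the alphabet (wrapping around), then swap the first and last characters.
Applying both steps to "arhdrmdgw": "evlhvqhka", then "avlhvqhke".

avlhvqhke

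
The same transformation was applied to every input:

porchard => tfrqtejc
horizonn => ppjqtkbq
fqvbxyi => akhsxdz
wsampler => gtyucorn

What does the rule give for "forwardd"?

ffhqtyct

What's happening: shift every letter 2 places forward in the alphabet (wrapping around), then move the last 2 characters to the front (rotate right by 2).
"forwardd" → "hqtyctff" → "ffhqtyct".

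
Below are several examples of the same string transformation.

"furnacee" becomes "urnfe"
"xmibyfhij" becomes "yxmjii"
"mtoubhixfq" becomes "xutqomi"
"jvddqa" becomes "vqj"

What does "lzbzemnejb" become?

What's happening: sort the characters into reverse alphabetical order, then delete the last 3 characters.
Applying both steps to "lzbzemnejb": "zznmljeebb", then "zznmlje".

zznmlje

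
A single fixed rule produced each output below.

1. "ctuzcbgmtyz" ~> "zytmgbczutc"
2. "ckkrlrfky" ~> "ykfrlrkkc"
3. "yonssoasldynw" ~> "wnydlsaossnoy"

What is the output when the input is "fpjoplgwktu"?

The pattern: reverse the string.
So "fpjoplgwktu" becomes "utkwglpojpf".

utkwglpojpf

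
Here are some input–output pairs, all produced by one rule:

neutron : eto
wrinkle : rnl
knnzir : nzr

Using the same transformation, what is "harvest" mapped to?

avs

The pattern: keep every other character starting from the second (positions 2nd, 4th, 6th, ...).
Applying that to "harvest" gives "avs".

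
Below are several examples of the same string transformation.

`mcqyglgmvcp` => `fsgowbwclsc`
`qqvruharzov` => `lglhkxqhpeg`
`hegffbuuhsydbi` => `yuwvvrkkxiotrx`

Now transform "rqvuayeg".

What's happening: swap the first and last characters, then shift every letter 10 places backward in the alphabet (wrapping around).
Applying both steps to "rqvuayeg": "gqvuayer", then "wglkqouh".

wglkqouh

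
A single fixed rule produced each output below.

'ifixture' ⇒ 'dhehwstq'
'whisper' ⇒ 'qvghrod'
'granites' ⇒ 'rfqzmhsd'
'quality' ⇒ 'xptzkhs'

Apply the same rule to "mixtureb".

What's happening: shift every letter 1 place backward in the alphabet (wrapping around), then move the last character to the front.
Applying both steps to "mixtureb": "lhwstqda", then "alhwstqd".

alhwstqd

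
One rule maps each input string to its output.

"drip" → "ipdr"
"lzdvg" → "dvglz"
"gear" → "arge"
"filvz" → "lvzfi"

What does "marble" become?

rblema

Each output is the input with this applied: move the first 2 characters to the end (rotate left by 2).
Applying that to "marble" gives "rblema".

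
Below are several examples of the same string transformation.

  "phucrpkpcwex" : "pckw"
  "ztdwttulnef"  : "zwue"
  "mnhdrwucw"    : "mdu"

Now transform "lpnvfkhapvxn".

lvhv

Rule — keep one character in every 3, starting at position 1 (positions 1st, 4th, 7th, ...).
"lpnvfkhapvxn" → "lvhv".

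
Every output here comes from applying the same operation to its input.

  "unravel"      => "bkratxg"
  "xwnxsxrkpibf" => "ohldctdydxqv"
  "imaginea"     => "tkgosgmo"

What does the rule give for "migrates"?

What's happening: shift every letter 6 places forward in the alphabet (wrapping around), then move the last 3 characters to the front (rotate right by 3).
Starting from "migrates": after the first operation, "somxgzky"; after the second, "zkysomxg".

zkysomxg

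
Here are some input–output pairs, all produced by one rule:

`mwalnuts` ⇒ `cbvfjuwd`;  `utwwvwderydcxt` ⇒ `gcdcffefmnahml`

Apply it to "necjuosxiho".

The rule is to move the last 2 characters to the front (rotate right by 2), then shift every letter 9 places forward in the alphabet (wrapping around).
Applying both steps to "necjuosxiho": "honecjuosxi", then "qxwnlsdxbgr".

qxwnlsdxbgr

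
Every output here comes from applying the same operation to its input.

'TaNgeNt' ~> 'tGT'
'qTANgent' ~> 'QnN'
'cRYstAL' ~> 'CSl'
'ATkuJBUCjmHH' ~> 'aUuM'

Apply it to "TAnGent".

In each case the input is transformed by: keep one character in every 3, starting at position 1 (positions 1st, 4th, 7th, ...), then flip the case of every letter.
Starting from "TAnGent": after the first operation, "TGt"; after the second, "tgT".
(Check on "cRYstAL": → "csL" → "CSl" ✓)

tgT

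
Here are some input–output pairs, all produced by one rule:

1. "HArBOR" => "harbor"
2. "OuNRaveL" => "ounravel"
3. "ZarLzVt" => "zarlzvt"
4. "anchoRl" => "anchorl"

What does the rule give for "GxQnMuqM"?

Each output is the input with this applied: convert every letter to lowercase.
For "GxQnMuqM" the result is "gxqnmuqm".

gxqnmuqm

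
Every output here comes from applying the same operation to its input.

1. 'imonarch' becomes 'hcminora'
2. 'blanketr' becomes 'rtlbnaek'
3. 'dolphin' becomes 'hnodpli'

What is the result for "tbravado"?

odbtarav

What's happening: swap each adjacent pair of characters (1↔2, 3↔4, ...), then move the last 2 characters to the front (rotate right by 2).
On "tbravado": the first step gives "btaravod", and the second then gives "odbtarav".
(Check on "dolphin": → "odplihn" → "hnodpli" ✓)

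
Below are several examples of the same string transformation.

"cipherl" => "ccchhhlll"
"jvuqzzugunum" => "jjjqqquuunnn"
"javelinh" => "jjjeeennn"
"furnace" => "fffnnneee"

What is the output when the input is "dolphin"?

dddpppnnn

Looking at the pairs, the operation is to keep one character in every 3, starting at position 1 (positions 1st, 4th, 7th, ...), then repeat every character 3 times.
On "dolphin": the first step gives "dpn", and the second then gives "dddpppnnn".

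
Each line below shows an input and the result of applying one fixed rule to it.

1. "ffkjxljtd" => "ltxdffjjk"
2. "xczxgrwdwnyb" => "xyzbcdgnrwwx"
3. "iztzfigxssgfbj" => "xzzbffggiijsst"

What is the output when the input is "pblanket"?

What's happening: sort the characters into alphabetical order, then move the last 3 characters to the front (rotate right by 3).
Starting from "pblanket": after the first operation, "abeklnpt"; after the second, "nptabekl".

nptabekl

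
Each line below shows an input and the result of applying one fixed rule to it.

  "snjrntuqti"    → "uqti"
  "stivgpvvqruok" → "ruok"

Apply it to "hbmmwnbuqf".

buqf

Each output is the input with this applied: keep only the last 4 characters.
"hbmmwnbuqf" → "buqf".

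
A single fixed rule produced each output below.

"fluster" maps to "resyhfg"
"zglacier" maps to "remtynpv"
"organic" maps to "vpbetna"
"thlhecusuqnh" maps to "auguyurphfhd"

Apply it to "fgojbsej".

rwstbwof

The rule is to move the last 2 characters to the front (rotate right by 2), then shift every letter 13 places forward in the alphabet (wrapping around) — i.e. ROT13.
Applying that to "fgojbsej" gives "rwstbwof".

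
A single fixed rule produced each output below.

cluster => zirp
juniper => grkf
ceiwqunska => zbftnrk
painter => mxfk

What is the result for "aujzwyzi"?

The transformation: delete the last 3 characters, then shift every letter 3 places backward in the alphabet (wrapping around).
Applying both steps to "aujzwyzi": "aujzw", then "xrgwt".
(Check on "painter": → "pain" → "mxfk" ✓)

xrgwt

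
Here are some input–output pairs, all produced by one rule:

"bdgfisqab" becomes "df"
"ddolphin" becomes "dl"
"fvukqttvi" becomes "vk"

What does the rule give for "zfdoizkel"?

What's happening: keep every other character starting from the second (positions 2nd, 4th, 6th, ...), then delete the last 2 characters.
On "zfdoizkel": the first step gives "foze", and the second then gives "fo".
(Check on "bdgfisqab": → "dfsa" → "df" ✓)

fo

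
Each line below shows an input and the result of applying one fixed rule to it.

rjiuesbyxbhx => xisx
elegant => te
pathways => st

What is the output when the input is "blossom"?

Rule — move the last 3 characters to the front (rotate right by 3), then keep one character in every 3, starting at position 3 (positions 3rd, 6th, 9th, ...).
Working it through for "blossom": intermediate "somblos", final "mo".

mo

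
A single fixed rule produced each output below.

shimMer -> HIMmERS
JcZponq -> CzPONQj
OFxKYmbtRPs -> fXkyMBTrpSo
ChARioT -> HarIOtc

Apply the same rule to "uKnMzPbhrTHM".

kNmZpBHRthmU

What's happening: flip the case of every letter, then move the first character to the end.
For "uKnMzPbhrTHM" the result is "kNmZpBHRthmU".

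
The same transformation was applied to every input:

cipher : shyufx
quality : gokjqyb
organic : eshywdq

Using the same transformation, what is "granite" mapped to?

wuhjqyd

The transformation: take characters alternately from the front and the back (1st, last, 2nd, 2nd-last, ...), then shift every letter 10 places backward in the alphabet (wrapping around).
"granite" → "gertain" → "wuhjqyd".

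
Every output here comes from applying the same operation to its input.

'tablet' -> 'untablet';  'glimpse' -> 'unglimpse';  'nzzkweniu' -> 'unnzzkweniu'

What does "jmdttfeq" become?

What's happening: prepend "un".
For "jmdttfeq" the result is "unjmdttfeq".

unjmdttfeq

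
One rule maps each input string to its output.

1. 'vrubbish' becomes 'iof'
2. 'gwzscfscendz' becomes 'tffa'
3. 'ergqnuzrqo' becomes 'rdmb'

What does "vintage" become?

The transformation: shift every letter 13 places forward in the alphabet (wrapping around) — i.e. ROT13, then keep one character in every 3, starting at position 1 (positions 1st, 4th, 7th, ...).
Applying both steps to "vintage": "ivagntr", then "igr".

igr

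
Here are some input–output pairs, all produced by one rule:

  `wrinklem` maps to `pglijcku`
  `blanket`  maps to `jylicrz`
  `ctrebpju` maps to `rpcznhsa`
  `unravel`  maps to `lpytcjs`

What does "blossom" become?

The pattern: shift every letter 2 places backward in the alphabet (wrapping around), then move the first character to the end.
"blossom" → "jmqqmkz".

jmqqmkz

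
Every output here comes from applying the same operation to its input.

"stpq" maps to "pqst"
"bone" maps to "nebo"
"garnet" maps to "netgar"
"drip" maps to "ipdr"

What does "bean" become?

The transformation: swap the front and back halves of the string.
So "bean" becomes "anbe".

anbe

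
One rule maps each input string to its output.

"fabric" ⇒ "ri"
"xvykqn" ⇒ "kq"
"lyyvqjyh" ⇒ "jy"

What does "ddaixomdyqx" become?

yq

The transformation: move the last 3 characters to the front (rotate right by 3), then keep only the first 2 characters.
Working it through for "ddaixomdyqx": intermediate "yqxddaixomd", final "yq".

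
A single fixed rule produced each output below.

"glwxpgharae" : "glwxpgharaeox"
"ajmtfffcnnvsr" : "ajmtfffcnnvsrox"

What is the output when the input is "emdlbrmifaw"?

emdlbrmifawox

Each output is the input with this applied: append "ox".
On "emdlbrmifaw" that produces "emdlbrmifawox".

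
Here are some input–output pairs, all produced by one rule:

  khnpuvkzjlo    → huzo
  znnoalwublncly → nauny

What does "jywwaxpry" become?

yar

What's happening: keep one character in every 3, starting at position 2 (positions 2nd, 5th, 8th, ...).
For "jywwaxpry" the result is "yar".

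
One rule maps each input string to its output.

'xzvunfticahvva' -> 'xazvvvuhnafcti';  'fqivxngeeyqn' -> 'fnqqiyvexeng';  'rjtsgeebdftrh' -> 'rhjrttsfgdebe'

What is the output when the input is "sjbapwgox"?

sxjobgawp

Looking at the pairs, the operation is to take characters alternately from the front and the back (1st, last, 2nd, 2nd-last, ...).
Applying that to "sjbapwgox" gives "sxjobgawp".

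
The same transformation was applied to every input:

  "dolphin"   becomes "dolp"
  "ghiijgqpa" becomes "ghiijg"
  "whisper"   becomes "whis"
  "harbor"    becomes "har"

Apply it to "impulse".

Rule — delete the last 3 characters.
For "impulse" the result is "impu".

impu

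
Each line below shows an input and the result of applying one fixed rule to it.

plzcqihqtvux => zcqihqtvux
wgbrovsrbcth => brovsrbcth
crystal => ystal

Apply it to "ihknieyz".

knieyz

Each output is the input with this applied: delete the first 2 characters.
"ihknieyz" → "knieyz".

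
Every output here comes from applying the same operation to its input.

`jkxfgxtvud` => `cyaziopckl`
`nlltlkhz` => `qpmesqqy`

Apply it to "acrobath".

The pattern: swap the front and back halves of the string, then shift every letter 5 places forward in the alphabet (wrapping around).
Starting from "acrobath": after the first operation, "bathacro"; after the second, "gfymfhwt".

gfymfhwt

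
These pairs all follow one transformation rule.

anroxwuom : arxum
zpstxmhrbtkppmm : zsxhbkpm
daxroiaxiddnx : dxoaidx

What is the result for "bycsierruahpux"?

bciruhu

The rule is to keep every other character starting from the first (positions 1st, 3rd, 5th, ...).
Applying that to "bycsierruahpux" gives "bciruhu".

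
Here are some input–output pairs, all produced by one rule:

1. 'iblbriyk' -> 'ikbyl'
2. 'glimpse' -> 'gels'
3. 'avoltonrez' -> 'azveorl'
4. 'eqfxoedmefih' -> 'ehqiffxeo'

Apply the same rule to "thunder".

trhe

Each output is the input with this applied: take characters alternately from the front and the back (1st, last, 2nd, 2nd-last, ...), then delete the last 3 characters.
On "thunder": the first step gives "trheudn", and the second then gives "trhe".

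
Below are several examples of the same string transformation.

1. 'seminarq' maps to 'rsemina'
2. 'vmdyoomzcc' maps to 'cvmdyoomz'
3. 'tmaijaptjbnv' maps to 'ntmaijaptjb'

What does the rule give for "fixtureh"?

efixtur

In each case the input is transformed by: delete the last character, then move the last character to the front.
On "fixtureh": the first step gives "fixture", and the second then gives "efixtur".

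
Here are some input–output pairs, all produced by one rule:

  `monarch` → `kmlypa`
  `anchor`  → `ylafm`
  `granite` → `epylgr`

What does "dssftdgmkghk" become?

bqqdrbekief

Looking at the pairs, the operation is to delete the last character, then shift every letter 2 places backward in the alphabet (wrapping around).
For "dssftdgmkghk", step one produces "dssftdgmkgh"; step two turns that into "bqqdrbekief".
(Check on "anchor": → "ancho" → "ylafm" ✓)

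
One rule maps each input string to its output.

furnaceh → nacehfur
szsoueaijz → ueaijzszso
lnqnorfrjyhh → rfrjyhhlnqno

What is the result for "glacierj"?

Rule — move the last character to the front, then swap the front and back halves of the string.
Applying both steps to "glacierj": "jglacier", then "cierjgla".
(Check on "furnaceh": → "hfurnace" → "nacehfur" ✓)

cierjgla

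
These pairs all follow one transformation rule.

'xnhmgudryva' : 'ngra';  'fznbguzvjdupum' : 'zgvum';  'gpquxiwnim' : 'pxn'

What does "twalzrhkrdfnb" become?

wzkf

The pattern: keep one character in every 3, starting at position 2 (positions 2nd, 5th, 8th, ...).
Applying that to "twalzrhkrdfnb" gives "wzkf".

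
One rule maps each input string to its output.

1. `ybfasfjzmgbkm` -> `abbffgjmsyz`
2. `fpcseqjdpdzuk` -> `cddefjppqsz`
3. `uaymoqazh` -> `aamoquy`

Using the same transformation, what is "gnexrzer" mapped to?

The pattern: delete the last 2 characters, then sort the characters into alphabetical order.
"gnexrzer" → "gnexrz" → "egnrxz".

egnrxz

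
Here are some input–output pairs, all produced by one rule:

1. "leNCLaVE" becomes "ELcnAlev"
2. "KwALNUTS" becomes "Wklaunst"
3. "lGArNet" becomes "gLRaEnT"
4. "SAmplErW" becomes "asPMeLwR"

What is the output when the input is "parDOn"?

The pattern: swap each adjacent pair of characters (1↔2, 3↔4, ...), then flip the case of every letter.
For "parDOn", step one produces "apDrnO"; step two turns that into "APdRNo".

APdRNo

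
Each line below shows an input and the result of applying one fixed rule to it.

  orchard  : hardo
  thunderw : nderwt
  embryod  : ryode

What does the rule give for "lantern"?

ternl

The rule is to move the first 3 characters to the end (rotate left by 3), then delete the last 2 characters.
"lantern" → "ternlan" → "ternl".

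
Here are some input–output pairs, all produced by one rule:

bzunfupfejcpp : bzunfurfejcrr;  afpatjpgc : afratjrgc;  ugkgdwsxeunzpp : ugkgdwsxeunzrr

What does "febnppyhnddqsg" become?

The rule is to replace every "p" with "r".
So "febnppyhnddqsg" becomes "febnrryhnddqsg".

febnrryhnddqsg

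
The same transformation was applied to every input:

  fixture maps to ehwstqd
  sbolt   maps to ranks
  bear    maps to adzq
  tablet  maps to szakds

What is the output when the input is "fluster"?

ektrsdq

Looking at the pairs, the operation is to shift every letter 1 place backward in the alphabet (wrapping around).
On "fluster" that produces "ektrsdq".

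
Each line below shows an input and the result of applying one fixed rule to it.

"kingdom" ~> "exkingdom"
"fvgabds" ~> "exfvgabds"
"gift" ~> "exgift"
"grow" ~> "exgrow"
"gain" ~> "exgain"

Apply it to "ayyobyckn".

The pattern: prepend "ex".
Doing the same to "ayyobyckn": "exayyobyckn".

exayyobyckn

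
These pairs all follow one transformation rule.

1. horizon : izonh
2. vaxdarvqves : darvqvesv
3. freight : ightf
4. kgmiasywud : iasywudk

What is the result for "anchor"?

hora

In each case the input is transformed by: move the first 3 characters to the end (rotate left by 3), then delete the last 2 characters.
Applying both steps to "anchor": "horanc", then "hora".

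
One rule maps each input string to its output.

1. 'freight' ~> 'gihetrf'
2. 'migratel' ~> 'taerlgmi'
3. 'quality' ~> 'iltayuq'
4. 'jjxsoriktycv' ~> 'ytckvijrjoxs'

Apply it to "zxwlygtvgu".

Rule — move the last 3 characters to the front (rotate right by 3), then take characters alternately from the front and the back (1st, last, 2nd, 2nd-last, ...).
So "zxwlygtvgu" becomes "vtgguyzlxw".

vtgguyzlxw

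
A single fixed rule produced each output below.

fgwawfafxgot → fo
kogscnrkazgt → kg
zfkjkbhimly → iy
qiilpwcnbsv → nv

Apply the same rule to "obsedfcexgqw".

eq

What's happening: keep one character in every 3, starting at position 2 (positions 2nd, 5th, 8th, ...), then delete the first 2 characters.
Working it through for "obsedfcexgqw": intermediate "bdeq", final "eq".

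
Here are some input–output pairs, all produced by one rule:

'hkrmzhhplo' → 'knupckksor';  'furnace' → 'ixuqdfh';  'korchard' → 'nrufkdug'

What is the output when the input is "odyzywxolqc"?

rgbcbzarotf

The pattern: shift every letter 3 places forward in the alphabet (wrapping around).
On "odyzywxolqc" that produces "rgbcbzarotf".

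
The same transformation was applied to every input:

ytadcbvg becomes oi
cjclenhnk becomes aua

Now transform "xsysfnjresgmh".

In each case the input is transformed by: shift every letter 13 places forward in the alphabet (wrapping around) — i.e. ROT13, then keep only the vowels.
Working it through for "xsysfnjresgmh": intermediate "kflfsawerftzu", final "aeu".

aeu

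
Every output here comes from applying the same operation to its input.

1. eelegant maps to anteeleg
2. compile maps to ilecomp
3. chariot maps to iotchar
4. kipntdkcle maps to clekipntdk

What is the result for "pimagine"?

Each output is the input with this applied: move the last 3 characters to the front (rotate right by 3).
So "pimagine" becomes "inepimag".

inepimag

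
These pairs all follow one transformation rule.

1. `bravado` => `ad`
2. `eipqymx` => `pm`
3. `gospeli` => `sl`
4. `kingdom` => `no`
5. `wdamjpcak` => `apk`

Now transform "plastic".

ai

The rule is to keep one character in every 3, starting at position 3 (positions 3rd, 6th, 9th, ...).
Applying that to "plastic" gives "ai".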